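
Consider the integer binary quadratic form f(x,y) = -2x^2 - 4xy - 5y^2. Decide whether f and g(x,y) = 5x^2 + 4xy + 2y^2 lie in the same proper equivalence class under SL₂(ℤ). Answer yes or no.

D₁ = -24, D₂ = -24
f is negative-definite; reduce −f:
−f: translate: b→0 (≡4 mod 4), so (2,4,5)→(2,0,3)
−f: reduced (well bottom): (2,0,3) with a≤c, −a<b≤a
flip sign back: reduced form of f is (-2,0,-3)
g: flip: (5,4,2)→(2,-4,5)
g: translate: b→0 (≡-4 mod 4), so (2,-4,5)→(2,0,3)
g: reduced (well bottom): (2,0,3) with a≤c, −a<b≤a
reduced forms (-2, 0, -3) vs (2, 0, 3) ⇒ inequivalent

no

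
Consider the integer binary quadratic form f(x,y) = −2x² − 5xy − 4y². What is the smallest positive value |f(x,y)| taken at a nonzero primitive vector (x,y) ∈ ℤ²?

translate: b→1 (≡5 mod 4), so (2,5,4)→(2,1,1)
flip: (2,1,1)→(1,-1,2)
translate: b→1 (≡-1 mod 2), so (1,-1,2)→(1,1,2)
reduced (well bottom): (1,1,2) with a≤c, −a<b≤a
well minimum |f| = |-1| = 1 (negative-definite)

1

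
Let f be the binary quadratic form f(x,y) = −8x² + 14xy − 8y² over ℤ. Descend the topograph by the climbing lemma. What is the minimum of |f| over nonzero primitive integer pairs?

translate: b→2 (≡-14 mod 16), so (8,-14,8)→(8,2,2)
flip: (8,2,2)→(2,-2,8)
translate: b→2 (≡-2 mod 4), so (2,-2,8)→(2,2,8)
reduced (well bottom): (2,2,8) with a≤c, −a<b≤a
well minimum |f| = |-2| = 2 (negative-definite)

2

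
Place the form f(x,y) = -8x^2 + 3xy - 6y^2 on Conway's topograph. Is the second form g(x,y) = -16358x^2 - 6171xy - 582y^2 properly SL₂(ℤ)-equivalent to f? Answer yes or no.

D₁ = -183, D₂ = -183
f is negative-definite; reduce −f:
−f: flip: (8,-3,6)→(6,3,8)
−f: reduced (well bottom): (6,3,8) with a≤c, −a<b≤a
flip sign back: reduced form of f is (-6,-3,-8)
g is negative-definite; reduce −g:
−g: flip: (16358,6171,582)→(582,-6171,16358)
−g: translate: b→-351 (≡-6171 mod 1164), so (582,-6171,16358)→(582,-351,53)
−g: flip: (582,-351,53)→(53,351,582)
−g: translate: b→33 (≡351 mod 106), so (53,351,582)→(53,33,6)
−g: flip: (53,33,6)→(6,-33,53)
−g: translate: b→3 (≡-33 mod 12), so (6,-33,53)→(6,3,8)
−g: reduced (well bottom): (6,3,8) with a≤c, −a<b≤a
flip sign back: reduced form of g is (-6,-3,-8)
reduced forms (-6, -3, -8) vs (-6, -3, -8) ⇒ equivalent

yes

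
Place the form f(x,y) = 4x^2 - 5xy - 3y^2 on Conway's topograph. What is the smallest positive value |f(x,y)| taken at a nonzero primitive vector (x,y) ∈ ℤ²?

descent: ρ → (-3,5,4)  [lands on river]
river: ρ → (4,3,-4)
river: ρ → (-4,5,3)
river: ρ → (3,7,-2)
river: ρ → (-2,5,6)
river: ρ → (6,7,-1)
river: ρ → (-1,7,6)
river: ρ → (6,5,-2)
river: ρ → (-2,7,3)
river: ρ → (3,5,-4)
river: ρ → (-4,3,4)
river: ρ → (4,5,-3)
river: ρ → (-3,7,2)
river: ρ → (2,5,-6)
river: ρ → (-6,7,1)
river: ρ → (1,7,-6)
river: ρ → (-6,5,2)
river: ρ → (2,7,-3)
closes: descent 1, river 18
min |a| on river = 1

1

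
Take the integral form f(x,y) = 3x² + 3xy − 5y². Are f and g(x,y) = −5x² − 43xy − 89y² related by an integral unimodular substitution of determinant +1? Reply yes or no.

D₁ = 69, D₂ = 69
river cycle of f (length 4): (-5, 7, 1), (1, 7, -5), (-5, 3, 3), (3, 3, -5)
river cycle of g (length 4): (-5, 7, 1), (1, 7, -5), (-5, 3, 3), (3, 3, -5)
cycles coincide ⇒ equivalent

yes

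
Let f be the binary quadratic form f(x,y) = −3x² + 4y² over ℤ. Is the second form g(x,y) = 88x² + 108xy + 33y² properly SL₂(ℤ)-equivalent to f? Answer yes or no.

D₁ = 48, D₂ = 48
river cycle of f (length 2): (-3, 6, 1), (1, 6, -3)
river cycle of g (length 2): (-3, 6, 1), (1, 6, -3)
cycles coincide ⇒ equivalent

yes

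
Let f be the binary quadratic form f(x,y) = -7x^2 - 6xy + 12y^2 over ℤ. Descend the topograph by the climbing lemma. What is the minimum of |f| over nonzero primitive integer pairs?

descent: ρ → (12,6,-7)  [lands on river]
river: ρ → (-7,8,11)
river: ρ → (11,14,-4)
river: ρ → (-4,18,3)
river: ρ → (3,18,-4)
river: ρ → (-4,14,11)
river: ρ → (11,8,-7)
river: ρ → (-7,6,12)
river: ρ → (12,18,-1)
river: ρ → (-1,18,12)
closes: descent 1, river 10
min |a| on river = 1

1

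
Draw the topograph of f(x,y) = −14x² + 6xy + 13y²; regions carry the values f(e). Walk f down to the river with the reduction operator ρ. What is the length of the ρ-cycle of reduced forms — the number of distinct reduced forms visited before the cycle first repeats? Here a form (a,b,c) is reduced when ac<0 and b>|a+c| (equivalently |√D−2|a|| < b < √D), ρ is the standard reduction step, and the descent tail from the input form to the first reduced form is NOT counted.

D = 764, ⌊√D⌋ = 27
river: ρ → (13,20,-7)
river: ρ → (-7,22,10)
river: ρ → (10,18,-11)
river: ρ → (-11,26,2)
river: ρ → (2,26,-11)
river: ρ → (-11,18,10)
river: ρ → (10,22,-7)
river: ρ → (-7,20,13)
river: ρ → (13,6,-14)
river: ρ → (-14,22,5)
river: ρ → (5,18,-22)
river: ρ → (-22,26,1)
river: ρ → (1,26,-22)
river: ρ → (-22,18,5)
river: ρ → (5,22,-14)
river: ρ → (-14,6,13)
ρ-cycle length = 16 (tail of 0 descent steps not counted)

16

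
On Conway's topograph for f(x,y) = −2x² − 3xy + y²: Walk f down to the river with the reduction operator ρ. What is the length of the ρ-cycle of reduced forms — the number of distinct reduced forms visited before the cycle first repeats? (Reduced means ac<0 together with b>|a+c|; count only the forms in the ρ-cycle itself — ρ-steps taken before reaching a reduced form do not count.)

D = 17, ⌊√D⌋ = 4
descent: ρ → (1,3,-2)  [lands on river]
river: ρ → (-2,1,2)
river: ρ → (2,3,-1)
river: ρ → (-1,3,2)
river: ρ → (2,1,-2)
river: ρ → (-2,3,1)
ρ-cycle length = 6 (tail of 1 descent step not counted)

6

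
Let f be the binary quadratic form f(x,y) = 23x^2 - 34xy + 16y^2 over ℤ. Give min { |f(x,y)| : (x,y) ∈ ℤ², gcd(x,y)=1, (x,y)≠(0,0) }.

translate: b→12 (≡-34 mod 46), so (23,-34,16)→(23,12,5)
flip: (23,12,5)→(5,-12,23)
translate: b→-2 (≡-12 mod 10), so (5,-12,23)→(5,-2,16)
reduced (well bottom): (5,-2,16) with a≤c, −a<b≤a
well minimum = a = 5

5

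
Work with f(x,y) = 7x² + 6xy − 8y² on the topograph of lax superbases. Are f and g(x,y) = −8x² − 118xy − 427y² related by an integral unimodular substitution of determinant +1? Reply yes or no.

D₁ = 260, D₂ = 260
river cycle of f (length 10): (-8, 10, 5), (5, 10, -8), (-8, 6, 7), (7, 8, -7), (-7, 6, 8), (8, 10, -5), (-5, 10, 8), (8, 6, -7), (-7, 8, 7), (7, 6, -8)
river cycle of g (length 10): (-8, 10, 5), (5, 10, -8), (-8, 6, 7), (7, 8, -7), (-7, 6, 8), (8, 10, -5), (-5, 10, 8), (8, 6, -7), (-7, 8, 7), (7, 6, -8)
cycles coincide ⇒ equivalent

yes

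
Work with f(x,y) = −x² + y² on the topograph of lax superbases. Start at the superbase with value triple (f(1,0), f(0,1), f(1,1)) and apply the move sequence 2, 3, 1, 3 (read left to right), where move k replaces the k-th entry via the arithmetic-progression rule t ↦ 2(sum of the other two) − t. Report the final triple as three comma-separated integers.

start (-1,1,0) = (f(1,0),f(0,1),f(1,1))
replace slot 2: 2·((-1)+0) − 1 = -3 → (-1,-3,0)
replace slot 3: 2·((-1)+(-3)) − 0 = -8 → (-1,-3,-8)
replace slot 1: 2·((-3)+(-8)) − (-1) = -21 → (-21,-3,-8)
replace slot 3: 2·((-21)+(-3)) − (-8) = -40 → (-21,-3,-40)

-21,-3,-40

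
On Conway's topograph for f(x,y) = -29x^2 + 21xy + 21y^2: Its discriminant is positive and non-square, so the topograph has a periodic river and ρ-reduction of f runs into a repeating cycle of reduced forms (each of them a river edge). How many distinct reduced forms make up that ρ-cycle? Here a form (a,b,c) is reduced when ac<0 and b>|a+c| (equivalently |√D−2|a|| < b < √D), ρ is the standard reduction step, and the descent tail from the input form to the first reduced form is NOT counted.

D = 2877, ⌊√D⌋ = 53
river: ρ → (21,21,-29)
river: ρ → (-29,37,13)
river: ρ → (13,41,-23)
river: ρ → (-23,51,3)
river: ρ → (3,51,-23)
river: ρ → (-23,41,13)
river: ρ → (13,37,-29)
river: ρ → (-29,21,21)
ρ-cycle length = 8 (tail of 0 descent steps not counted)

8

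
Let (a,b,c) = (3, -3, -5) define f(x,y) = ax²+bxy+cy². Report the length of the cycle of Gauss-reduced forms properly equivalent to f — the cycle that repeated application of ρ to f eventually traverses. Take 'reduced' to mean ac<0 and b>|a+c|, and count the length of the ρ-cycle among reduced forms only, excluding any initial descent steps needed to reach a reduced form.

D = 69, ⌊√D⌋ = 8
descent: ρ → (-5,3,3)  [lands on river]
river: ρ → (3,3,-5)
river: ρ → (-5,7,1)
river: ρ → (1,7,-5)
ρ-cycle length = 4 (tail of 1 descent step not counted)

4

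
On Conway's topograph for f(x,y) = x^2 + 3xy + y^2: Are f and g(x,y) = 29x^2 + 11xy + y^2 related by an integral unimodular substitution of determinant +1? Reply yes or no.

D₁ = 5, D₂ = 5
river cycle of f (length 2): (1, 1, -1), (-1, 1, 1)
river cycle of g (length 2): (1, 1, -1), (-1, 1, 1)
cycles coincide ⇒ equivalent

yes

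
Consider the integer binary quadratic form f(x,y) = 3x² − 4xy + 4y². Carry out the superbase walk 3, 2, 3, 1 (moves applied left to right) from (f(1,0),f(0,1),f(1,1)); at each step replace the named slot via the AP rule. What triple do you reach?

start (3,4,3) = (f(1,0),f(0,1),f(1,1))
replace slot 3: 2·(3+4) − 3 = 11 → (3,4,11)
replace slot 2: 2·(3+11) − 4 = 24 → (3,24,11)
replace slot 3: 2·(3+24) − 11 = 43 → (3,24,43)
replace slot 1: 2·(24+43) − 3 = 131 → (131,24,43)

131,24,43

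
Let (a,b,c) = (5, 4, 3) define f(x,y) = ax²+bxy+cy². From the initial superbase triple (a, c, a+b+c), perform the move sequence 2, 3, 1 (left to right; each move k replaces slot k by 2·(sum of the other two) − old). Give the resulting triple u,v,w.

start (5,3,12) = (f(1,0),f(0,1),f(1,1))
replace slot 2: 2·(5+12) − 3 = 31 → (5,31,12)
replace slot 3: 2·(5+31) − 12 = 60 → (5,31,60)
replace slot 1: 2·(31+60) − 5 = 177 → (177,31,60)

177,31,60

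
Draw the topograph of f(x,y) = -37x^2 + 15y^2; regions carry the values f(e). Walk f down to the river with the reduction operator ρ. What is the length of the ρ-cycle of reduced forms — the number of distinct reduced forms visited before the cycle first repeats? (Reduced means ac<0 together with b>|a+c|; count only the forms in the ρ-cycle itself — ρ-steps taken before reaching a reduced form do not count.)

D = 2220, ⌊√D⌋ = 47
descent: ρ → (15,30,-22)  [lands on river]
river: ρ → (-22,14,23)
river: ρ → (23,32,-13)
river: ρ → (-13,46,2)
river: ρ → (2,46,-13)
river: ρ → (-13,32,23)
river: ρ → (23,14,-22)
river: ρ → (-22,30,15)
ρ-cycle length = 8 (tail of 1 descent step not counted)

8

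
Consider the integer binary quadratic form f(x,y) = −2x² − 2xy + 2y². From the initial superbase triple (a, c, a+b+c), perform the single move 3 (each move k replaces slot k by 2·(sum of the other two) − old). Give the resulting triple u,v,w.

start (-2,2,-2) = (f(1,0),f(0,1),f(1,1))
replace slot 3: 2·((-2)+2) − (-2) = 2 → (-2,2,2)

-2,2,2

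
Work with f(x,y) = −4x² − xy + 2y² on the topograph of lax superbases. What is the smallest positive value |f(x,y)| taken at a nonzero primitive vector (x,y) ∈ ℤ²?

descent: ρ → (2,5,-1)  [lands on river]
river: ρ → (-1,5,2)
river: ρ → (2,3,-3)
river: ρ → (-3,3,2)
closes: descent 1, river 4
min |a| on river = 1

1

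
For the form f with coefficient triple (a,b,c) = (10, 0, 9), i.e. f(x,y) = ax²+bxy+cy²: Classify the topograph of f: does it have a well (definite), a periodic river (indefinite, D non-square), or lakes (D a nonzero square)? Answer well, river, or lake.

D = b²−4ac = 0² − 4·10·9 = -360
D < 0 ⇒ definite ⇒ every region one sign ⇒ single well

well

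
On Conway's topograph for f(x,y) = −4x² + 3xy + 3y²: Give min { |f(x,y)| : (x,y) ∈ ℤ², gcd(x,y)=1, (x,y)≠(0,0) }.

river: ρ → (3,3,-4)
river: ρ → (-4,5,2)
river: ρ → (2,7,-1)
river: ρ → (-1,7,2)
river: ρ → (2,5,-4)
river: ρ → (-4,3,3)
closes: descent 0, river 6
min |a| on river = 1

1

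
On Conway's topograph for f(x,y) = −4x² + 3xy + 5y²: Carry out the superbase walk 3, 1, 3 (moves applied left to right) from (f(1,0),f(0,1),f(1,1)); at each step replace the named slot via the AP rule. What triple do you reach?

start (-4,5,4) = (f(1,0),f(0,1),f(1,1))
replace slot 3: 2·((-4)+5) − 4 = -2 → (-4,5,-2)
replace slot 1: 2·(5+(-2)) − (-4) = 10 → (10,5,-2)
replace slot 3: 2·(10+5) − (-2) = 32 → (10,5,32)

10,5,32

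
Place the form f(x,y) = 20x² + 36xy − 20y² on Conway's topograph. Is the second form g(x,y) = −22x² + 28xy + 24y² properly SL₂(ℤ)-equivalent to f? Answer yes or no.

D₁ = 2896, D₂ = 2896
river cycle of f (length 10): (-20, 44, 12), (12, 52, -4), (-4, 52, 12), (12, 44, -20), (-20, 36, 20), (20, 44, -12), (-12, 52, 4), (4, 52, -12), (-12, 44, 20), (20, 36, -20)
river cycle of g (length 42): (24, 20, -26), (-26, 32, 18), (18, 40, -18), (-18, 32, 26), (26, 20, -24), (-24, 28, 22), (22, 16, -30), (-30, 44, 8), (8, 52, -6), (-6, 44, 40), … (32 more)
cycles differ ⇒ inequivalent

no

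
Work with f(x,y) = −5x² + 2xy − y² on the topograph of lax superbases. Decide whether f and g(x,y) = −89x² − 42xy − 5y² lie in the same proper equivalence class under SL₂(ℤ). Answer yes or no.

D₁ = -16, D₂ = -16
f is negative-definite; reduce −f:
−f: flip: (5,-2,1)→(1,2,5)
−f: translate: b→0 (≡2 mod 2), so (1,2,5)→(1,0,4)
−f: reduced (well bottom): (1,0,4) with a≤c, −a<b≤a
flip sign back: reduced form of f is (-1,0,-4)
g is negative-definite; reduce −g:
−g: flip: (89,42,5)→(5,-42,89)
−g: translate: b→-2 (≡-42 mod 10), so (5,-42,89)→(5,-2,1)
−g: flip: (5,-2,1)→(1,2,5)
−g: translate: b→0 (≡2 mod 2), so (1,2,5)→(1,0,4)
−g: reduced (well bottom): (1,0,4) with a≤c, −a<b≤a
flip sign back: reduced form of g is (-1,0,-4)
reduced forms (-1, 0, -4) vs (-1, 0, -4) ⇒ equivalent

yes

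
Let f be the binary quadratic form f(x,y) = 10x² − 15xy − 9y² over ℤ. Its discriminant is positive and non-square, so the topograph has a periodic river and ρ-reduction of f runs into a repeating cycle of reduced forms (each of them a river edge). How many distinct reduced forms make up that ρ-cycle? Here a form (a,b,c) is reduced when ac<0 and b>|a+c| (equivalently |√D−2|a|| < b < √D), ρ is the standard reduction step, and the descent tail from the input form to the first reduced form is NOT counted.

D = 585, ⌊√D⌋ = 24
descent: ρ → (-9,15,10)  [lands on river]
river: ρ → (10,5,-14)
river: ρ → (-14,23,1)
river: ρ → (1,23,-14)
river: ρ → (-14,5,10)
river: ρ → (10,15,-9)
river: ρ → (-9,21,4)
river: ρ → (4,19,-14)
river: ρ → (-14,9,9)
river: ρ → (9,9,-14)
river: ρ → (-14,19,4)
river: ρ → (4,21,-9)
ρ-cycle length = 12 (tail of 1 descent step not counted)

12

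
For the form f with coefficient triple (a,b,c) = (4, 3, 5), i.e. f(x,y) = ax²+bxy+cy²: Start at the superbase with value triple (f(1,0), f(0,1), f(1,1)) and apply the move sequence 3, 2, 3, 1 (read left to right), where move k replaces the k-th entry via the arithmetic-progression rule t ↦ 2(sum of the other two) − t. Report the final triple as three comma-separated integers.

start (4,5,12) = (f(1,0),f(0,1),f(1,1))
replace slot 3: 2·(4+5) − 12 = 6 → (4,5,6)
replace slot 2: 2·(4+6) − 5 = 15 → (4,15,6)
replace slot 3: 2·(4+15) − 6 = 32 → (4,15,32)
replace slot 1: 2·(15+32) − 4 = 90 → (90,15,32)

90,15,32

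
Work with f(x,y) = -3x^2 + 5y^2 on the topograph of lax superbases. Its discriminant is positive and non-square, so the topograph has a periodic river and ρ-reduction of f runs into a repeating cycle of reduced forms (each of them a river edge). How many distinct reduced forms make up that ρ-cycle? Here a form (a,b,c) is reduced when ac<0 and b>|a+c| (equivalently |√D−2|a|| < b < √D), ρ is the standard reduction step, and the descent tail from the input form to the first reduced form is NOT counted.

D = 60, ⌊√D⌋ = 7
descent: ρ → (5,0,-3)
descent: ρ → (-3,6,2)  [lands on river]
river: ρ → (2,6,-3)
ρ-cycle length = 2 (tail of 2 descent steps not counted)

2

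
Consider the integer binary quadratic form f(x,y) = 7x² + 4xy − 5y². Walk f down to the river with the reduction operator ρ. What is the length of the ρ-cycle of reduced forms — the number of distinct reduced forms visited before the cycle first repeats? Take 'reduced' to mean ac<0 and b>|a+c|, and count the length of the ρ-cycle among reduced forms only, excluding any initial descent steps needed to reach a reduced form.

D = 156, ⌊√D⌋ = 12
river: ρ → (-5,6,6)
river: ρ → (6,6,-5)
river: ρ → (-5,4,7)
river: ρ → (7,10,-2)
river: ρ → (-2,10,7)
river: ρ → (7,4,-5)
ρ-cycle length = 6 (tail of 0 descent steps not counted)

6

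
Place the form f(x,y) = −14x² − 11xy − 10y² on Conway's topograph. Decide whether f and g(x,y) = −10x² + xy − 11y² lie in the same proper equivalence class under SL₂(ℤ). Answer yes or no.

D₁ = -439, D₂ = -439
f is negative-definite; reduce −f:
−f: flip: (14,11,10)→(10,-11,14)
−f: translate: b→9 (≡-11 mod 20), so (10,-11,14)→(10,9,13)
−f: reduced (well bottom): (10,9,13) with a≤c, −a<b≤a
flip sign back: reduced form of f is (-10,-9,-13)
g is negative-definite; reduce −g:
−g: reduced (well bottom): (10,-1,11) with a≤c, −a<b≤a
flip sign back: reduced form of g is (-10,1,-11)
reduced forms (-10, -9, -13) vs (-10, 1, -11) ⇒ inequivalent

no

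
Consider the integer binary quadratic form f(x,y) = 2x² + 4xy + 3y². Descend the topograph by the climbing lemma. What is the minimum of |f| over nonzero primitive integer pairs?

translate: b→0 (≡4 mod 4), so (2,4,3)→(2,0,1)
flip: (2,0,1)→(1,0,2)
reduced (well bottom): (1,0,2) with a≤c, −a<b≤a
well minimum = a = 1

1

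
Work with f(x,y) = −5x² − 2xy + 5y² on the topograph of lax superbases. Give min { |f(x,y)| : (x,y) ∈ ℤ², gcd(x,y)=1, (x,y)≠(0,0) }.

descent: ρ → (5,2,-5)  [lands on river]
river: ρ → (-5,8,2)
river: ρ → (2,8,-5)
river: ρ → (-5,2,5)
river: ρ → (5,8,-2)
river: ρ → (-2,8,5)
closes: descent 1, river 6
min |a| on river = 2

2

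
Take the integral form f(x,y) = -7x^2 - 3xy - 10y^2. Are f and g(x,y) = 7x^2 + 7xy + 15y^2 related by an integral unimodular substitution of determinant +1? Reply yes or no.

D₁ = -271, D₂ = -371
discriminants differ ⇒ not SL₂(ℤ)-equivalent

no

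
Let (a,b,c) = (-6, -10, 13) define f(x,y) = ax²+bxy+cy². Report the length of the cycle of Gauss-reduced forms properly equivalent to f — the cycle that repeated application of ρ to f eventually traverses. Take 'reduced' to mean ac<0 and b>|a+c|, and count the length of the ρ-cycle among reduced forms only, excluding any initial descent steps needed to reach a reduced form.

D = 412, ⌊√D⌋ = 20
descent: ρ → (13,10,-6)  [lands on river]
river: ρ → (-6,14,9)
river: ρ → (9,4,-11)
river: ρ → (-11,18,2)
river: ρ → (2,18,-11)
river: ρ → (-11,4,9)
river: ρ → (9,14,-6)
river: ρ → (-6,10,13)
river: ρ → (13,16,-3)
river: ρ → (-3,20,1)
river: ρ → (1,20,-3)
river: ρ → (-3,16,13)
ρ-cycle length = 12 (tail of 1 descent step not counted)

12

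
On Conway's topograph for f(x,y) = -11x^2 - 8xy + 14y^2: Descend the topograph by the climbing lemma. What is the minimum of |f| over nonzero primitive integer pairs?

descent: ρ → (14,8,-11)  [lands on river]
river: ρ → (-11,14,11)
river: ρ → (11,8,-14)
river: ρ → (-14,20,5)
river: ρ → (5,20,-14)
river: ρ → (-14,8,11)
river: ρ → (11,14,-11)
river: ρ → (-11,8,14)
river: ρ → (14,20,-5)
river: ρ → (-5,20,14)
closes: descent 1, river 10
min |a| on river = 5

5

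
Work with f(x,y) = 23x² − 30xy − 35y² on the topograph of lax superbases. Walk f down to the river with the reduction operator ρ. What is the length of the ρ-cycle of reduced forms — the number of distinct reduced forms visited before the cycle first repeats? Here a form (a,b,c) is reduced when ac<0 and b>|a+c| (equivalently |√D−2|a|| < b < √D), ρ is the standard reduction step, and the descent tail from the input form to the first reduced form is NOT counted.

D = 4120, ⌊√D⌋ = 64
descent: ρ → (-35,30,23)  [lands on river]
river: ρ → (23,62,-3)
river: ρ → (-3,64,2)
river: ρ → (2,64,-3)
river: ρ → (-3,62,23)
river: ρ → (23,30,-35)
river: ρ → (-35,40,18)
river: ρ → (18,32,-43)
river: ρ → (-43,54,7)
river: ρ → (7,58,-27)
river: ρ → (-27,50,15)
river: ρ → (15,40,-42)
river: ρ → (-42,44,13)
river: ρ → (13,60,-10)
river: ρ → (-10,60,13)
river: ρ → (13,44,-42)
river: ρ → (-42,40,15)
river: ρ → (15,50,-27)
river: ρ → (-27,58,7)
river: ρ → (7,54,-43)
river: ρ → (-43,32,18)
river: ρ → (18,40,-35)
ρ-cycle length = 22 (tail of 1 descent step not counted)

22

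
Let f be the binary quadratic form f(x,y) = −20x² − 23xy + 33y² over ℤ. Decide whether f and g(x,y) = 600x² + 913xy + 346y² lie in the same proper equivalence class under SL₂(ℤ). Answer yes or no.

D₁ = 3169, D₂ = 3169
river cycle of f (length 166): (33, 23, -20), (-20, 17, 36), (36, 55, -1), (-1, 55, 36), (36, 17, -20), (-20, 23, 33), (33, 43, -10), (-10, 37, 45), (45, 53, -2), (-2, 55, 18), … (156 more)
river cycle of g (length 166): (33, 23, -20), (-20, 17, 36), (36, 55, -1), (-1, 55, 36), (36, 17, -20), (-20, 23, 33), (33, 43, -10), (-10, 37, 45), (45, 53, -2), (-2, 55, 18), … (156 more)
cycles coincide ⇒ equivalent

yes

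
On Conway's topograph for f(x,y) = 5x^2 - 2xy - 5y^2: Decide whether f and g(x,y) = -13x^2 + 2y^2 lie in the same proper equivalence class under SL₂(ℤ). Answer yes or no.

D₁ = 104, D₂ = 104
river cycle of f (length 6): (-5, 2, 5), (5, 8, -2), (-2, 8, 5), (5, 2, -5), (-5, 8, 2), (2, 8, -5)
river cycle of g (length 6): (2, 8, -5), (-5, 2, 5), (5, 8, -2), (-2, 8, 5), (5, 2, -5), (-5, 8, 2)
cycles coincide ⇒ equivalent

yes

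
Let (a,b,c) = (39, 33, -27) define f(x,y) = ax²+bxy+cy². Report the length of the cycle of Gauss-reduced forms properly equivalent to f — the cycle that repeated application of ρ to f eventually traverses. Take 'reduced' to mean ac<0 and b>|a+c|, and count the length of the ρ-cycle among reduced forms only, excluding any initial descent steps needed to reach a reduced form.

D = 5301, ⌊√D⌋ = 72
river: ρ → (-27,21,45)
river: ρ → (45,69,-3)
river: ρ → (-3,69,45)
river: ρ → (45,21,-27)
river: ρ → (-27,33,39)
river: ρ → (39,45,-21)
river: ρ → (-21,39,45)
river: ρ → (45,51,-15)
river: ρ → (-15,69,9)
river: ρ → (9,57,-57)
river: ρ → (-57,57,9)
river: ρ → (9,69,-15)
river: ρ → (-15,51,45)
river: ρ → (45,39,-21)
river: ρ → (-21,45,39)
river: ρ → (39,33,-27)
ρ-cycle length = 16 (tail of 0 descent steps not counted)

16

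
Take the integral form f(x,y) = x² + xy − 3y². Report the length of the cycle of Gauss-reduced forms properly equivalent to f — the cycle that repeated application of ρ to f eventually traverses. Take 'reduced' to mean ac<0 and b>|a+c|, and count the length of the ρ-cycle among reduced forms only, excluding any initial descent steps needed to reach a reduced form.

D = 13, ⌊√D⌋ = 3
descent: ρ → (-3,-1,1)
descent: ρ → (1,3,-1)  [lands on river]
river: ρ → (-1,3,1)
ρ-cycle length = 2 (tail of 2 descent steps not counted)

2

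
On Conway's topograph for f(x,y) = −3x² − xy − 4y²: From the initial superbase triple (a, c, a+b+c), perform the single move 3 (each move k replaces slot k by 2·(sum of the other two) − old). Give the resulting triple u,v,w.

start (-3,-4,-8) = (f(1,0),f(0,1),f(1,1))
replace slot 3: 2·((-3)+(-4)) − (-8) = -6 → (-3,-4,-6)

-3,-4,-6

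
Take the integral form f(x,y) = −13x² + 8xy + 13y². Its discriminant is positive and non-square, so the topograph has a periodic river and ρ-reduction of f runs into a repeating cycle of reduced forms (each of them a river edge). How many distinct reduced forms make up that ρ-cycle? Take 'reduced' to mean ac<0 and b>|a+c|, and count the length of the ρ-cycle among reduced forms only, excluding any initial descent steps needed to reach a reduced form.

D = 740, ⌊√D⌋ = 27
river: ρ → (13,18,-8)
river: ρ → (-8,14,17)
river: ρ → (17,20,-5)
river: ρ → (-5,20,17)
river: ρ → (17,14,-8)
river: ρ → (-8,18,13)
river: ρ → (13,8,-13)
river: ρ → (-13,18,8)
river: ρ → (8,14,-17)
river: ρ → (-17,20,5)
river: ρ → (5,20,-17)
river: ρ → (-17,14,8)
river: ρ → (8,18,-13)
river: ρ → (-13,8,13)
ρ-cycle length = 14 (tail of 0 descent steps not counted)

14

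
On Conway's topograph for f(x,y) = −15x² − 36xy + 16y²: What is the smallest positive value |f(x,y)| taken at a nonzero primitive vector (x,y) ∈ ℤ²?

descent: ρ → (16,36,-15)  [lands on river]
river: ρ → (-15,24,28)
river: ρ → (28,32,-11)
river: ρ → (-11,34,25)
river: ρ → (25,16,-20)
river: ρ → (-20,24,21)
river: ρ → (21,18,-23)
river: ρ → (-23,28,16)
closes: descent 1, river 8
min |a| on river = 11

11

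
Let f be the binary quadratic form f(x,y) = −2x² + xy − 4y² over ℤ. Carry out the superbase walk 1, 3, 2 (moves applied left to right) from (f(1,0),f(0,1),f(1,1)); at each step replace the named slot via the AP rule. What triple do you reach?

start (-2,-4,-5) = (f(1,0),f(0,1),f(1,1))
replace slot 1: 2·((-4)+(-5)) − (-2) = -16 → (-16,-4,-5)
replace slot 3: 2·((-16)+(-4)) − (-5) = -35 → (-16,-4,-35)
replace slot 2: 2·((-16)+(-35)) − (-4) = -98 → (-16,-98,-35)

-16,-98,-35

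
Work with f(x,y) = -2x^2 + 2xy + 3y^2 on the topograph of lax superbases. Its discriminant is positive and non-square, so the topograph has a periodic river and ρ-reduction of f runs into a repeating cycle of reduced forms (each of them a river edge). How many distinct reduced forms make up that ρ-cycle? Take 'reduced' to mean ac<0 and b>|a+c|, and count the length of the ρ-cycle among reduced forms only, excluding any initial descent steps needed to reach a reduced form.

D = 28, ⌊√D⌋ = 5
river: ρ → (3,4,-1)
river: ρ → (-1,4,3)
river: ρ → (3,2,-2)
river: ρ → (-2,2,3)
ρ-cycle length = 4 (tail of 0 descent steps not counted)

4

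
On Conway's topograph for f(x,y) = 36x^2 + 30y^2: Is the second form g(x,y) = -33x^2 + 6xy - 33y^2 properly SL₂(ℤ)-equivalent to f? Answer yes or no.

D₁ = -4320, D₂ = -4320
f: flip: (36,0,30)→(30,0,36)
f: reduced (well bottom): (30,0,36) with a≤c, −a<b≤a
g is negative-definite; reduce −g:
−g: flip: (33,-6,33)→(33,6,33)
−g: reduced (well bottom): (33,6,33) with a≤c, −a<b≤a
flip sign back: reduced form of g is (-33,-6,-33)
reduced forms (30, 0, 36) vs (-33, -6, -33) ⇒ inequivalent

no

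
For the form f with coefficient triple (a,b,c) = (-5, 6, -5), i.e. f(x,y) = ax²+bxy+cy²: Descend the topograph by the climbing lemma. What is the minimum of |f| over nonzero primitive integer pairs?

translate: b→4 (≡-6 mod 10), so (5,-6,5)→(5,4,4)
flip: (5,4,4)→(4,-4,5)
translate: b→4 (≡-4 mod 8), so (4,-4,5)→(4,4,5)
reduced (well bottom): (4,4,5) with a≤c, −a<b≤a
well minimum |f| = |-4| = 4 (negative-definite)

4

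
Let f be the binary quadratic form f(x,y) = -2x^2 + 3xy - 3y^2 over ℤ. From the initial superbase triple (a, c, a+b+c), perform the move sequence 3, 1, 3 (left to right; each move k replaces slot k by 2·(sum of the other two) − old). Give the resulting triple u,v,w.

start (-2,-3,-2) = (f(1,0),f(0,1),f(1,1))
replace slot 3: 2·((-2)+(-3)) − (-2) = -8 → (-2,-3,-8)
replace slot 1: 2·((-3)+(-8)) − (-2) = -20 → (-20,-3,-8)
replace slot 3: 2·((-20)+(-3)) − (-8) = -38 → (-20,-3,-38)

-20,-3,-38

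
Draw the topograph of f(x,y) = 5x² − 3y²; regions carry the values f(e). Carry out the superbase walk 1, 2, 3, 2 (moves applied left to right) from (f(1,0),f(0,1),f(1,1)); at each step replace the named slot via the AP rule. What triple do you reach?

start (5,-3,2) = (f(1,0),f(0,1),f(1,1))
replace slot 1: 2·((-3)+2) − 5 = -7 → (-7,-3,2)
replace slot 2: 2·((-7)+2) − (-3) = -7 → (-7,-7,2)
replace slot 3: 2·((-7)+(-7)) − 2 = -30 → (-7,-7,-30)
replace slot 2: 2·((-7)+(-30)) − (-7) = -67 → (-7,-67,-30)

-7,-67,-30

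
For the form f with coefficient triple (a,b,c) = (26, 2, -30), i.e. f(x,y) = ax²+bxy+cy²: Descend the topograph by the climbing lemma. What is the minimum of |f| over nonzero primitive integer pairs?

descent: ρ → (-30,-2,26)
descent: ρ → (26,54,-2)  [lands on river]
river: ρ → (-2,54,26)
river: ρ → (26,50,-6)
river: ρ → (-6,46,42)
river: ρ → (42,38,-10)
river: ρ → (-10,42,34)
river: ρ → (34,26,-18)
river: ρ → (-18,46,14)
river: ρ → (14,38,-30)
river: ρ → (-30,22,22)
river: ρ → (22,22,-30)
river: ρ → (-30,38,14)
river: ρ → (14,46,-18)
river: ρ → (-18,26,34)
river: ρ → (34,42,-10)
river: ρ → (-10,38,42)
river: ρ → (42,46,-6)
river: ρ → (-6,50,26)
closes: descent 2, river 18
min |a| on river = 2

2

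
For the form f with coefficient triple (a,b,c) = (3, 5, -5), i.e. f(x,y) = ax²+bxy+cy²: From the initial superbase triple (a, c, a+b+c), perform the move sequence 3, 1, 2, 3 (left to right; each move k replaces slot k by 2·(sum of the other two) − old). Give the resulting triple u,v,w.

start (3,-5,3) = (f(1,0),f(0,1),f(1,1))
replace slot 3: 2·(3+(-5)) − 3 = -7 → (3,-5,-7)
replace slot 1: 2·((-5)+(-7)) − 3 = -27 → (-27,-5,-7)
replace slot 2: 2·((-27)+(-7)) − (-5) = -63 → (-27,-63,-7)
replace slot 3: 2·((-27)+(-63)) − (-7) = -173 → (-27,-63,-173)

-27,-63,-173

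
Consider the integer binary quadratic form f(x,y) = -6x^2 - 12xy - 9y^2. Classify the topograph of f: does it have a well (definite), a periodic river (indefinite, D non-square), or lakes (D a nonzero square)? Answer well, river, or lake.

D = b²−4ac = (-12)² − 4·(-6)·(-9) = -72
D < 0 ⇒ definite ⇒ every region one sign ⇒ single well

well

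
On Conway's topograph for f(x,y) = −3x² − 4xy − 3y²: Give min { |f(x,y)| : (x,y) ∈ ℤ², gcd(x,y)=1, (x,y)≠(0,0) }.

translate: b→-2 (≡4 mod 6), so (3,4,3)→(3,-2,2)
flip: (3,-2,2)→(2,2,3)
reduced (well bottom): (2,2,3) with a≤c, −a<b≤a
well minimum |f| = |-2| = 2 (negative-definite)

2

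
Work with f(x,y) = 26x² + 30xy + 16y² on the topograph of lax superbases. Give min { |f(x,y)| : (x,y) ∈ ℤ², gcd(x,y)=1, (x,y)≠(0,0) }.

translate: b→-22 (≡30 mod 52), so (26,30,16)→(26,-22,12)
flip: (26,-22,12)→(12,22,26)
translate: b→-2 (≡22 mod 24), so (12,22,26)→(12,-2,16)
reduced (well bottom): (12,-2,16) with a≤c, −a<b≤a
well minimum = a = 12

12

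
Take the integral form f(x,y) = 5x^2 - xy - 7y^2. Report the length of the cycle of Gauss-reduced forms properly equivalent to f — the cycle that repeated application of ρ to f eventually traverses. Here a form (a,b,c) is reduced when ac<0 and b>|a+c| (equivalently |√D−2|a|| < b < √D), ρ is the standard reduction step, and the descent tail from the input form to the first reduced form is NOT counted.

D = 141, ⌊√D⌋ = 11
descent: ρ → (-7,1,5)
descent: ρ → (5,9,-3)  [lands on river]
river: ρ → (-3,9,5)
river: ρ → (5,11,-1)
river: ρ → (-1,11,5)
ρ-cycle length = 4 (tail of 2 descent steps not counted)

4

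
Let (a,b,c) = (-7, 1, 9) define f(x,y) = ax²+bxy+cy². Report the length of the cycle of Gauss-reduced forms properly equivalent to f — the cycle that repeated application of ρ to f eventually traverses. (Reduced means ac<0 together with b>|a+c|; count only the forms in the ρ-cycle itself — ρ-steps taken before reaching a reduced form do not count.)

D = 253, ⌊√D⌋ = 15
descent: ρ → (9,-1,-7)
descent: ρ → (-7,15,1)  [lands on river]
river: ρ → (1,15,-7)
river: ρ → (-7,13,3)
river: ρ → (3,11,-11)
river: ρ → (-11,11,3)
river: ρ → (3,13,-7)
ρ-cycle length = 6 (tail of 2 descent steps not counted)

6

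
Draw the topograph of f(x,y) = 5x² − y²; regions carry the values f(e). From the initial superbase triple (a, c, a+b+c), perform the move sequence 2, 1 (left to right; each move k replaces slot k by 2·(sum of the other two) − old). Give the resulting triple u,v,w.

start (5,-1,4) = (f(1,0),f(0,1),f(1,1))
replace slot 2: 2·(5+4) − (-1) = 19 → (5,19,4)
replace slot 1: 2·(19+4) − 5 = 41 → (41,19,4)

41,19,4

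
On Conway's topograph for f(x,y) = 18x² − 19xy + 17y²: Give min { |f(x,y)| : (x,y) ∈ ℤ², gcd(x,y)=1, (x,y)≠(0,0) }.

translate: b→17 (≡-19 mod 36), so (18,-19,17)→(18,17,16)
flip: (18,17,16)→(16,-17,18)
translate: b→15 (≡-17 mod 32), so (16,-17,18)→(16,15,17)
reduced (well bottom): (16,15,17) with a≤c, −a<b≤a
well minimum = a = 16

16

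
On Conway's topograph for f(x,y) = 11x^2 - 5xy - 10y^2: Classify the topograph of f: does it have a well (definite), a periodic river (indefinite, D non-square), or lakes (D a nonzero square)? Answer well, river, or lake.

D = b²−4ac = (-5)² − 4·11·(-10) = 465
D > 0 non-square ⇒ indefinite ⇒ periodic river

river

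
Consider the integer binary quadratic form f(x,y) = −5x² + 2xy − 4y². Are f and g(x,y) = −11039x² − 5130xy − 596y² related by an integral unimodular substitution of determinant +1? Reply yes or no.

D₁ = -76, D₂ = -76
f is negative-definite; reduce −f:
−f: flip: (5,-2,4)→(4,2,5)
−f: reduced (well bottom): (4,2,5) with a≤c, −a<b≤a
flip sign back: reduced form of f is (-4,-2,-5)
g is negative-definite; reduce −g:
−g: flip: (11039,5130,596)→(596,-5130,11039)
−g: translate: b→-362 (≡-5130 mod 1192), so (596,-5130,11039)→(596,-362,55)
−g: flip: (596,-362,55)→(55,362,596)
−g: translate: b→32 (≡362 mod 110), so (55,362,596)→(55,32,5)
−g: flip: (55,32,5)→(5,-32,55)
−g: translate: b→-2 (≡-32 mod 10), so (5,-32,55)→(5,-2,4)
−g: flip: (5,-2,4)→(4,2,5)
−g: reduced (well bottom): (4,2,5) with a≤c, −a<b≤a
flip sign back: reduced form of g is (-4,-2,-5)
reduced forms (-4, -2, -5) vs (-4, -2, -5) ⇒ equivalent

yes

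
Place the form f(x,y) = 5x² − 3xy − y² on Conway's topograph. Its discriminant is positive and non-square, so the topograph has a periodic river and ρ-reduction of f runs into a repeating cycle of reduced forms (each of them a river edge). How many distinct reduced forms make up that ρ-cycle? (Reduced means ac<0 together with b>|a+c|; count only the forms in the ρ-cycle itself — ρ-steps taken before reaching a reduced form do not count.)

D = 29, ⌊√D⌋ = 5
descent: ρ → (-1,5,1)  [lands on river]
river: ρ → (1,5,-1)
ρ-cycle length = 2 (tail of 1 descent step not counted)

2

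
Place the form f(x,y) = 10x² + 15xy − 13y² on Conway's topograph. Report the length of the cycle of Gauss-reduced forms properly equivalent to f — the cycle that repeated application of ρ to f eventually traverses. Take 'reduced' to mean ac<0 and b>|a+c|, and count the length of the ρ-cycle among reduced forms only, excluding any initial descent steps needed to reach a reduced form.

D = 745, ⌊√D⌋ = 27
river: ρ → (-13,11,12)
river: ρ → (12,13,-12)
river: ρ → (-12,11,13)
river: ρ → (13,15,-10)
river: ρ → (-10,25,3)
river: ρ → (3,23,-18)
river: ρ → (-18,13,8)
river: ρ → (8,19,-12)
river: ρ → (-12,5,15)
river: ρ → (15,25,-2)
river: ρ → (-2,27,2)
river: ρ → (2,25,-15)
river: ρ → (-15,5,12)
river: ρ → (12,19,-8)
river: ρ → (-8,13,18)
river: ρ → (18,23,-3)
river: ρ → (-3,25,10)
river: ρ → (10,15,-13)
ρ-cycle length = 18 (tail of 0 descent steps not counted)

18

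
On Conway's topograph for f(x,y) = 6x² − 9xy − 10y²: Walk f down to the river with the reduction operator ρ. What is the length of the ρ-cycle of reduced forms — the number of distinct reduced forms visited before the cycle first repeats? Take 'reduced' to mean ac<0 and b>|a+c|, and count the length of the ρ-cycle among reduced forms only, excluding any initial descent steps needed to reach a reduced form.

D = 321, ⌊√D⌋ = 17
descent: ρ → (-10,9,6)  [lands on river]
river: ρ → (6,15,-4)
river: ρ → (-4,17,2)
river: ρ → (2,15,-12)
river: ρ → (-12,9,5)
river: ρ → (5,11,-10)
ρ-cycle length = 6 (tail of 1 descent step not counted)

6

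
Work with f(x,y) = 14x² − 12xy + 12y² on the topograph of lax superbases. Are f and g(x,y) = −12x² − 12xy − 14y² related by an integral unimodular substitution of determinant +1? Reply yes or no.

D₁ = -528, D₂ = -528
f: flip: (14,-12,12)→(12,12,14)
f: reduced (well bottom): (12,12,14) with a≤c, −a<b≤a
g is negative-definite; reduce −g:
−g: reduced (well bottom): (12,12,14) with a≤c, −a<b≤a
flip sign back: reduced form of g is (-12,-12,-14)
reduced forms (12, 12, 14) vs (-12, -12, -14) ⇒ inequivalent

no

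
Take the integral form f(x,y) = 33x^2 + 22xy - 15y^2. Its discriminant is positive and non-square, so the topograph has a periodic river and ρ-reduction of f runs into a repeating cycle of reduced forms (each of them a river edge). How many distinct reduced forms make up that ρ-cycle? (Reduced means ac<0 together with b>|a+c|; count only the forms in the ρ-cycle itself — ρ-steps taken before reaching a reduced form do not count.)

D = 2464, ⌊√D⌋ = 49
river: ρ → (-15,38,17)
river: ρ → (17,30,-23)
river: ρ → (-23,16,24)
river: ρ → (24,32,-15)
river: ρ → (-15,28,28)
river: ρ → (28,28,-15)
river: ρ → (-15,32,24)
river: ρ → (24,16,-23)
river: ρ → (-23,30,17)
river: ρ → (17,38,-15)
river: ρ → (-15,22,33)
river: ρ → (33,44,-4)
river: ρ → (-4,44,33)
river: ρ → (33,22,-15)
ρ-cycle length = 14 (tail of 0 descent steps not counted)

14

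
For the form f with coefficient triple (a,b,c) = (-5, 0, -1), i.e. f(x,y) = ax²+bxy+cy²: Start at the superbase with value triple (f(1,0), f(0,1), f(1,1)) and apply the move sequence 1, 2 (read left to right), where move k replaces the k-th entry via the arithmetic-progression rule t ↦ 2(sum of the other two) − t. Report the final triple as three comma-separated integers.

start (-5,-1,-6) = (f(1,0),f(0,1),f(1,1))
replace slot 1: 2·((-1)+(-6)) − (-5) = -9 → (-9,-1,-6)
replace slot 2: 2·((-9)+(-6)) − (-1) = -29 → (-9,-29,-6)

-9,-29,-6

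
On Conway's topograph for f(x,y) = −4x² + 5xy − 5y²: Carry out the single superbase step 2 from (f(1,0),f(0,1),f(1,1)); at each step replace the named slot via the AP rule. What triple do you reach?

start (-4,-5,-4) = (f(1,0),f(0,1),f(1,1))
replace slot 2: 2·((-4)+(-4)) − (-5) = -11 → (-4,-11,-4)

-4,-11,-4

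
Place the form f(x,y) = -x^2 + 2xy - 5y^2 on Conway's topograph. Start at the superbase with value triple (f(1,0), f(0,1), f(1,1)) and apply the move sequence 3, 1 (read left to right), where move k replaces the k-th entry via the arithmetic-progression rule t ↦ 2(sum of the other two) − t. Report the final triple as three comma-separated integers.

start (-1,-5,-4) = (f(1,0),f(0,1),f(1,1))
replace slot 3: 2·((-1)+(-5)) − (-4) = -8 → (-1,-5,-8)
replace slot 1: 2·((-5)+(-8)) − (-1) = -25 → (-25,-5,-8)

-25,-5,-8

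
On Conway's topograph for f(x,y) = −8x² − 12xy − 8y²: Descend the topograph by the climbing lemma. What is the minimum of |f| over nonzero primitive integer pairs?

translate: b→-4 (≡12 mod 16), so (8,12,8)→(8,-4,4)
flip: (8,-4,4)→(4,4,8)
reduced (well bottom): (4,4,8) with a≤c, −a<b≤a
well minimum |f| = |-4| = 4 (negative-definite)

4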